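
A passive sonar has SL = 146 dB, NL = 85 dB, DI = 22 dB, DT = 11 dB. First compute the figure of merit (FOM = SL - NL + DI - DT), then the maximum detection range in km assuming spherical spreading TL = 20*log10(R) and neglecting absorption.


Step 1: FOM = SL - NL + DI - DT = 146 - 85 + 22 - 11 = 72 dB
Step 2: at max range FOM = TL = 20*log10(R), so R = 10^(72/20) = 3981.07 m = 3.98 km

3.98 km


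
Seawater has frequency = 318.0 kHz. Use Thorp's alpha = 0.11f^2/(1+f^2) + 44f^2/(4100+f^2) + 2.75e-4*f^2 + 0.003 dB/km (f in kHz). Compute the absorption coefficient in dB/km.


f^2 = 101124.0
alpha = 0.11*101124.0/(1+101124.0) + 44*101124.0/(4100+101124.0) + 2.75e-4*101124.0 + 0.003 = 70.208

70.208 dB/km


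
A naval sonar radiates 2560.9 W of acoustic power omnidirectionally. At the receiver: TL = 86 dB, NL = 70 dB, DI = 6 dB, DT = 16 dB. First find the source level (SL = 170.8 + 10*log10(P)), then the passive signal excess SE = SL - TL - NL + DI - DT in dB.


Step 1: SL = 170.8 + 10*log10(2560.9) = 204.88 dB
Step 2: SE = SL - TL - NL + DI - DT = 204.88 - 86 - 70 + 6 - 16 = 38.88

38.88 dB


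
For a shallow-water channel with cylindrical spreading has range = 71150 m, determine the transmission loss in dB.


48.52 dB


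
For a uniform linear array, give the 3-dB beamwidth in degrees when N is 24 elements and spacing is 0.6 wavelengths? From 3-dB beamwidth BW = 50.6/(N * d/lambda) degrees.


BW = 50.6 / (24 * 0.6) = 50.6 / 14.4 = 3.51

3.51 deg


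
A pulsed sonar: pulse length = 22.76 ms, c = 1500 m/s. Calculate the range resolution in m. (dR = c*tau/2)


17.07 m


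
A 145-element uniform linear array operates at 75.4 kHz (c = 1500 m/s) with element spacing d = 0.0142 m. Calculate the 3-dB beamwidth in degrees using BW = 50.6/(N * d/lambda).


Step 1: lambda = 1500/75400 = 0.01989 m
Step 2: d/lambda = 0.0142/0.01989 = 0.7139
Step 3: BW = 50.6/(N * d/lambda) = 50.6/(145 * 0.7139) = 0.49

0.49 deg


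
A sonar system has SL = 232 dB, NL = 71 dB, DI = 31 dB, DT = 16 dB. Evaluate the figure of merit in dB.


FOM = SL - NL + DI - DT = 232 - 71 + 31 - 16 = 176

176 dB


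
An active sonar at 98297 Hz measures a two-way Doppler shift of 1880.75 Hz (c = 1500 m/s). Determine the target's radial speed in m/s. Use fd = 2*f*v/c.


From fd = 2*f*v/c, v = c*fd/(2*f) = 1500 * 1880.75 / (2*98297) = 14.35

14.35 m/s


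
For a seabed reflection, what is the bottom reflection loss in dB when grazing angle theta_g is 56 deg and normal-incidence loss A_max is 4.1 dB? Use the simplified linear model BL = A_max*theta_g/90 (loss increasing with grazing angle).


BL = A_max * theta_g / 90 = 4.1 * 56 / 90 = 2.55

2.55 dB


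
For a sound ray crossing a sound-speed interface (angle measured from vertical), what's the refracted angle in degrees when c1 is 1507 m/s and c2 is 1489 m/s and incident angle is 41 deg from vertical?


40.41 deg


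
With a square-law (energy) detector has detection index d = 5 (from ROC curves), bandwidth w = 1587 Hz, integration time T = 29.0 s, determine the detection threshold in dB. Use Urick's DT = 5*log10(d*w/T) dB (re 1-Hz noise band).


12.19 dB


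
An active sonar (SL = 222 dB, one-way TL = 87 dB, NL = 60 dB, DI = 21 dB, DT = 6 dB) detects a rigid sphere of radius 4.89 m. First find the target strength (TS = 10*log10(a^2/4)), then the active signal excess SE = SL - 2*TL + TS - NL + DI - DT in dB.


Step 1: TS = 10*log10(4.89^2/4) = 7.77 dB
Step 2: SE = SL - 2*TL + TS - NL + DI - DT = 222 - 2*87 + (7.77) - 60 + 21 - 6 = 10.77

10.77 dB


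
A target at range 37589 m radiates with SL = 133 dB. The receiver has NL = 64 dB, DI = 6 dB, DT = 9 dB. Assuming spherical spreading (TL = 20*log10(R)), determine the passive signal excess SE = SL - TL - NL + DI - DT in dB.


Step 1: TL = 20*log10(37589) = 91.5 dB
Step 2: SE = 133 - 91.5 - 64 + 6 - 9 = -25.5

-25.5 dB


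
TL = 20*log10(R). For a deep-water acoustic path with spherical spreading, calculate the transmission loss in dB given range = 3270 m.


TL = 20*log10(3270) = 70.29

70.29 dB


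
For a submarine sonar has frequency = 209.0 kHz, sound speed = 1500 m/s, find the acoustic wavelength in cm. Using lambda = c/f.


0.72 cm


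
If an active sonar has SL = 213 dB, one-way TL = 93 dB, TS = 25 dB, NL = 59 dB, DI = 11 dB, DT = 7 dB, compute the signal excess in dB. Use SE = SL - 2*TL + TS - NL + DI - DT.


SE = SL - 2*TL + TS - NL + DI - DT = 213 - 2*93 + (25) - 59 + 11 - 7 = -3

-3 dB


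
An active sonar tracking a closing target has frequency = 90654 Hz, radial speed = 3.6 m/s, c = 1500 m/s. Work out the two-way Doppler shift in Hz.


435.14 Hz


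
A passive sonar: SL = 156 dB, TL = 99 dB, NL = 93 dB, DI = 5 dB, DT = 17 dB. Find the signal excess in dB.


SE = SL - TL - NL + DI - DT = 156 - 99 - 93 + 5 - 17 = -48

-48 dB


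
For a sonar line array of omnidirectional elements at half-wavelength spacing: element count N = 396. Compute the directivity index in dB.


25.98 dB


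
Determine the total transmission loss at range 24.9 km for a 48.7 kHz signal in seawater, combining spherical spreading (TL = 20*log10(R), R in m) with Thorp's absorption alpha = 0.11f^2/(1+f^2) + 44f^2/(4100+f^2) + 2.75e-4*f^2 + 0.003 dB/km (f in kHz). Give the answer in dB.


508.48 dB


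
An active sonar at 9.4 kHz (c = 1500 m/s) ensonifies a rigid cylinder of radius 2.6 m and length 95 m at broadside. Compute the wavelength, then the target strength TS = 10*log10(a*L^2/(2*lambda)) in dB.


Step 1: lambda = c/f = 1500/9400 = 0.15957 m
Step 2: TS = 10*log10(a*L^2/(2*lambda)) = 10*log10(2.6*95^2/(2*0.15957)) = 48.66

48.66 dB


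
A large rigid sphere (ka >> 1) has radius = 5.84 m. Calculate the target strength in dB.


TS = 10*log10(5.84^2 / 4) = 10*log10(8.5264) = 9.31

9.31 dB


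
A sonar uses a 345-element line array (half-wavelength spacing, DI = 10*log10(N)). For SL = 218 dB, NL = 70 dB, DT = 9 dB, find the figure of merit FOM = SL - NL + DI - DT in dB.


Step 1: DI = 10*log10(345) = 25.38 dB
Step 2: FOM = SL - NL + DI - DT = 218 - 70 + 25.38 - 9 = 164.38

164.38 dB


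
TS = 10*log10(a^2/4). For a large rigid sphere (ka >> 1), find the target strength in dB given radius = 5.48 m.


TS = 10*log10(5.48^2 / 4) = 10*log10(7.5076) = 8.76

8.76 dB


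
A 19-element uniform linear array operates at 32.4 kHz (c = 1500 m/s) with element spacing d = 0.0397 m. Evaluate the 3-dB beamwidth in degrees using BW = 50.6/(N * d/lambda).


3.11 deg


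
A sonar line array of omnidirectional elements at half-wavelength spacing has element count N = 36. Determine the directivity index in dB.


DI = 10*log10(36) = 15.56

15.56 dB


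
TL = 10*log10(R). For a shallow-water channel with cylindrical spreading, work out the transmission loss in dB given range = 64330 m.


48.08 dB


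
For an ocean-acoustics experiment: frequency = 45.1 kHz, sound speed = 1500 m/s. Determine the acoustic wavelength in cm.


lambda = c/f = 1500 / 45100 = 0.0333 m = 3.33 cm

3.33 cm


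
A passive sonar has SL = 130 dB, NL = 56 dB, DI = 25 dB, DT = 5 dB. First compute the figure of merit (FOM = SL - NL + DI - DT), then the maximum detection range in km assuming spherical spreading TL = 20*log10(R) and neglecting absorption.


Step 1: FOM = SL - NL + DI - DT = 130 - 56 + 25 - 5 = 94 dB
Step 2: at max range FOM = TL = 20*log10(R), so R = 10^(94/20) = 50118.72 m = 50.12 km

50.12 km


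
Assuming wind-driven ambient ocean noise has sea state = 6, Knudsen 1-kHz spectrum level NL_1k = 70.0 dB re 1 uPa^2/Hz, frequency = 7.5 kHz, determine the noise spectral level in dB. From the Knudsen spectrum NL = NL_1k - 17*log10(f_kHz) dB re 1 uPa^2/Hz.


NL = NL_1k - 17*log10(f_kHz) = 70.0 - 17*log10(7.5) = 70.0 - (14.88) = 55.12

55.12 dB


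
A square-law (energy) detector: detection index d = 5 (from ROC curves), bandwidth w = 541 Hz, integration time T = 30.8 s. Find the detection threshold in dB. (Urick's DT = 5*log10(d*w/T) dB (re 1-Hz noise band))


DT = 5*log10(d*w/T) = 5*log10(5 * 541 / 30.8) = 5*log10(87.82) = 9.72

9.72 dB


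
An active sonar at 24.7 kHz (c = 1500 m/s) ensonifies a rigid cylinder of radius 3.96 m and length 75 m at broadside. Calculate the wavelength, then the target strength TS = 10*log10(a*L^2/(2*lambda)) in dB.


Step 1: lambda = c/f = 1500/24700 = 0.06073 m
Step 2: TS = 10*log10(a*L^2/(2*lambda)) = 10*log10(3.96*75^2/(2*0.06073)) = 52.63

52.63 dB


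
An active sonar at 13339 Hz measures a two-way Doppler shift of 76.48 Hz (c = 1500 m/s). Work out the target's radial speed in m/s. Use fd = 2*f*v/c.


From fd = 2*f*v/c, v = c*fd/(2*f) = 1500 * 76.48 / (2*13339) = 4.3

4.3 m/s


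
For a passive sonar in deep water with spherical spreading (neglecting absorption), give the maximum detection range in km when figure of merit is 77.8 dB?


7.76 km


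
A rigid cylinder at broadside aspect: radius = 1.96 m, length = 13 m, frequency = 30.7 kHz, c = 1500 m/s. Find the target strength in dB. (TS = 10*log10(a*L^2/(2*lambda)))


35.3 dB


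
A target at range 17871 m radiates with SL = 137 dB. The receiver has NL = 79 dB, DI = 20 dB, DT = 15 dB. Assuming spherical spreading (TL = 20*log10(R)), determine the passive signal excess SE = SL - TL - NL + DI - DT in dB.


Step 1: TL = 20*log10(17871) = 85.04 dB
Step 2: SE = 137 - 85.04 - 79 + 20 - 15 = -22.04

-22.04 dB


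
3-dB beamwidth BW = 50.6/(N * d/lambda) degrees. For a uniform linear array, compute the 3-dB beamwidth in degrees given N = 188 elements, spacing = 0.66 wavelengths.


BW = 50.6 / (188 * 0.66) = 50.6 / 124.08 = 0.41

0.41 deg


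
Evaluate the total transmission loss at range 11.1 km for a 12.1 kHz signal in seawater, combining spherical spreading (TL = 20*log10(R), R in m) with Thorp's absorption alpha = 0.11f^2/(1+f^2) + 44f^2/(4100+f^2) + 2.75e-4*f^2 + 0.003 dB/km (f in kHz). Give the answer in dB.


Step 1 (Thorp): alpha = 0.11*146.41/(1+146.41) + 44*146.41/(4100+146.41) + 2.75e-4*146.41 + 0.003 = 1.6696 dB/km
Step 2: TL_spread = 20*log10(11100) = 80.91 dB
Step 3: TL_abs = alpha*R = 1.6696 * 11.1 = 18.53 dB
Step 4: TL_total = 80.91 + 18.53 = 99.44

99.44 dB


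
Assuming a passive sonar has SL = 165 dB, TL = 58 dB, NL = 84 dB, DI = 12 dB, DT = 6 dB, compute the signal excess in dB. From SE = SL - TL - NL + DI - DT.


29 dB


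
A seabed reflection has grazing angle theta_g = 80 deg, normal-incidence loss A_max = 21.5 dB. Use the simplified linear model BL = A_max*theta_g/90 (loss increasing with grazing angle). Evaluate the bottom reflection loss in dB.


BL = A_max * theta_g / 90 = 21.5 * 80 / 90 = 19.11

19.11 dB


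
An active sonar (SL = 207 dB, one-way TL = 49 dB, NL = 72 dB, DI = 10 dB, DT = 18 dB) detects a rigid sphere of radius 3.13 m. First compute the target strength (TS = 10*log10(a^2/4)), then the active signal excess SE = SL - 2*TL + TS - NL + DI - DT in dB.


Step 1: TS = 10*log10(3.13^2/4) = 3.89 dB
Step 2: SE = SL - 2*TL + TS - NL + DI - DT = 207 - 2*49 + (3.89) - 72 + 10 - 18 = 32.89

32.89 dB


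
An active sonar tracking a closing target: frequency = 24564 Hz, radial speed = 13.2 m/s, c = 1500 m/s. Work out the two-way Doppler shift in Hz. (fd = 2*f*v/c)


fd = 2*f*v/c = 2 * 24564 * 13.2 / 1500 = 432.33

432.33 Hz


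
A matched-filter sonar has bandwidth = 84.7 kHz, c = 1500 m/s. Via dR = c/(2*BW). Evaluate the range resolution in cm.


dR = c/(2*BW) = 1500 / (2 * 84.7e3) = 0.0089 m = 0.89 cm

0.89 cm


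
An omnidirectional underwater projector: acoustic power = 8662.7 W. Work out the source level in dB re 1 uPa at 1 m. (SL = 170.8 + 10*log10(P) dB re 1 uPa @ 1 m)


210.18 dB


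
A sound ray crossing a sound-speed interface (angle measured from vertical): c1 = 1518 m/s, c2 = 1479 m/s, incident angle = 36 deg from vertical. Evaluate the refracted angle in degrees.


sin(theta2) = (c2/c1)*sin(theta1) = (1479/1518)*sin(36 deg) = 0.57268
theta2 = arcsin(0.57268) = 34.94

34.94 deg


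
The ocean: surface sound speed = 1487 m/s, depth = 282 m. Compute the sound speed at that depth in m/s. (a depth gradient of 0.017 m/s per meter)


1491.794 m/s


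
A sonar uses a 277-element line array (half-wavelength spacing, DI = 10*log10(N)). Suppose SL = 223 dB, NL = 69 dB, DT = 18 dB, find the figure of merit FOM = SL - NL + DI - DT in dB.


Step 1: DI = 10*log10(277) = 24.42 dB
Step 2: FOM = SL - NL + DI - DT = 223 - 69 + 24.42 - 18 = 160.42

160.42 dB


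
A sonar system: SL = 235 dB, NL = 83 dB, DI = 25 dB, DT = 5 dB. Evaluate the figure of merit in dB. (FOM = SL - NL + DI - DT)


172 dB


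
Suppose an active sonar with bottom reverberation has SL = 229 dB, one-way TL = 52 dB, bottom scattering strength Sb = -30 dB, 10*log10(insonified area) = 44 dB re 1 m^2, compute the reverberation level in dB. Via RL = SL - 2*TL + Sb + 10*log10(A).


139 dB


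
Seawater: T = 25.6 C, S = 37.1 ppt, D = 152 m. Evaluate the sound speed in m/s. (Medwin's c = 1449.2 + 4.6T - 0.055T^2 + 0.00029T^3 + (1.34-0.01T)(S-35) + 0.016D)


c = 1449.2 + 4.6*25.6 - 0.055*25.6^2 + 0.00029*25.6^3 + (1.34 - 0.01*25.6)*(37.1 - 35) + 0.016*152 = 1540.49

1540.49 m/s


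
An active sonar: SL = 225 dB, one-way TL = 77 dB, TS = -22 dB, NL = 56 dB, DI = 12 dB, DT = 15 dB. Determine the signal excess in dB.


SE = SL - 2*TL + TS - NL + DI - DT = 225 - 2*77 + (-22) - 56 + 12 - 15 = -10

-10 dB


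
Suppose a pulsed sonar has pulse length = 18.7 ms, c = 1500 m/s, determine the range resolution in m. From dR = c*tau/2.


14.025 m


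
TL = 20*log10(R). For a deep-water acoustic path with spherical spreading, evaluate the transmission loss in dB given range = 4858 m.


TL = 20*log10(4858) = 73.73

73.73 dB


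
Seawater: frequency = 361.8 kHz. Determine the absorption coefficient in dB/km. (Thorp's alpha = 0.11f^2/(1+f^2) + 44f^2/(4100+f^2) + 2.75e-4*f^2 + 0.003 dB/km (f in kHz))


f^2 = 130899.24
alpha = 0.11*130899.24/(1+130899.24) + 44*130899.24/(4100+130899.24) + 2.75e-4*130899.24 + 0.003 = 78.774

78.774 dB/km


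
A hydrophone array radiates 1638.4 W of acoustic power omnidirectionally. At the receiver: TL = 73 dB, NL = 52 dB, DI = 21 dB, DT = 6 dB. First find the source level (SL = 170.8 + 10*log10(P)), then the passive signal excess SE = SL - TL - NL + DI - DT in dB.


Step 1: SL = 170.8 + 10*log10(1638.4) = 202.94 dB
Step 2: SE = SL - TL - NL + DI - DT = 202.94 - 73 - 52 + 21 - 6 = 92.94

92.94 dB


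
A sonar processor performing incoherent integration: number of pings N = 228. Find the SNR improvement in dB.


Gain = 5*log10(228) = 11.79

11.79 dB


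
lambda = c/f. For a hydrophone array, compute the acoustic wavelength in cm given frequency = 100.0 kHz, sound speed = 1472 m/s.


lambda = c/f = 1472 / 100000 = 0.0147 m = 1.47 cm

1.47 cm


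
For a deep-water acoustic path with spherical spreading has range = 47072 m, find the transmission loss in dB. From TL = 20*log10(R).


TL = 20*log10(47072) = 93.46

93.46 dB


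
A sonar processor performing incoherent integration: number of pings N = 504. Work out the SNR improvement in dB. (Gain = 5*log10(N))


Gain = 5*log10(504) = 13.51

13.51 dB


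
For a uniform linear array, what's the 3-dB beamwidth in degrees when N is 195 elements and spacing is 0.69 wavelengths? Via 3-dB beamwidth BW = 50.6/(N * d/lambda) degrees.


BW = 50.6 / (195 * 0.69) = 50.6 / 134.55 = 0.38

0.38 deg


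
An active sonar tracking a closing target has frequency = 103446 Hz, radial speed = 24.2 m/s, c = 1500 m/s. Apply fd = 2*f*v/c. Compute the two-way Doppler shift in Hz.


3337.86 Hz


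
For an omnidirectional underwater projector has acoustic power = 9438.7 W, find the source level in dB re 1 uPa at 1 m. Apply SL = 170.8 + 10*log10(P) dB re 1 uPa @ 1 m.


210.55 dB


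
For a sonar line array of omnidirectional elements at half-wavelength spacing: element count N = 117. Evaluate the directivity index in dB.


20.68 dB


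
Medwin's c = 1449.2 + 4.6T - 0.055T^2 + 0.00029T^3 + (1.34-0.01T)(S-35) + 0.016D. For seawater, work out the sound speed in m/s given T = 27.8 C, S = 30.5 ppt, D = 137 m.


1538.22 m/s


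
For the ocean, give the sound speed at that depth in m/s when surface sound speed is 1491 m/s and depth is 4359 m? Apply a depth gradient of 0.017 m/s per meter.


c = 1491 + 0.017 * 4359 = 1565.103

1565.103 m/s


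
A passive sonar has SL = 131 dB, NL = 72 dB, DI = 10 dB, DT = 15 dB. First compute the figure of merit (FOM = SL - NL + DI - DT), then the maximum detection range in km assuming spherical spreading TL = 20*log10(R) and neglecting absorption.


Step 1: FOM = SL - NL + DI - DT = 131 - 72 + 10 - 15 = 54 dB
Step 2: at max range FOM = TL = 20*log10(R), so R = 10^(54/20) = 501.19 m = 0.5 km

0.5 km


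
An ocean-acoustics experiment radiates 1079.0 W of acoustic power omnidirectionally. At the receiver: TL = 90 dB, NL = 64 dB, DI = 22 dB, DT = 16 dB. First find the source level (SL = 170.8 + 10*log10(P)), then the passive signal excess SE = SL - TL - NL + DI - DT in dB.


Step 1: SL = 170.8 + 10*log10(1079.0) = 201.13 dB
Step 2: SE = SL - TL - NL + DI - DT = 201.13 - 90 - 64 + 22 - 16 = 53.13

53.13 dB


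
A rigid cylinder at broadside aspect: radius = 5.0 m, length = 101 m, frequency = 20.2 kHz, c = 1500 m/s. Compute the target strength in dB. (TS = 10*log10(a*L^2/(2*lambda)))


55.36 dB


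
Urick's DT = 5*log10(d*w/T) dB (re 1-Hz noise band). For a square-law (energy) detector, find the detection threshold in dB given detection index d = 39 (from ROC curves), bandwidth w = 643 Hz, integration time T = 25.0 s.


DT = 5*log10(d*w/T) = 5*log10(39 * 643 / 25.0) = 5*log10(1003.08) = 15.01

15.01 dB


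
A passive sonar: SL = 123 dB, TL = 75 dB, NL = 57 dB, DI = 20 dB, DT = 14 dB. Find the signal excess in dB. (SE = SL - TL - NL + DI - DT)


SE = SL - TL - NL + DI - DT = 123 - 75 - 57 + 20 - 14 = -3

-3 dB


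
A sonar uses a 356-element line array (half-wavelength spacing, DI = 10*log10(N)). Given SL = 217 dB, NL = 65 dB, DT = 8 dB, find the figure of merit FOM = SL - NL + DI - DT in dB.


169.51 dB


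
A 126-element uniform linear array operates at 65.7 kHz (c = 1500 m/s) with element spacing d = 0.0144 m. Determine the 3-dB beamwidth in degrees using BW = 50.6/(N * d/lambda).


0.64 deg


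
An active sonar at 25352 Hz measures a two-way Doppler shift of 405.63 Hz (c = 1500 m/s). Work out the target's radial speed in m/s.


From fd = 2*f*v/c, v = c*fd/(2*f) = 1500 * 405.63 / (2*25352) = 12.0

12.0 m/s


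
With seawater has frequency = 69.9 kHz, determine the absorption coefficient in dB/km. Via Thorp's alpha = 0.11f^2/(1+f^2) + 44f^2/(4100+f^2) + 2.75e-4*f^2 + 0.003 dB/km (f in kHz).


f^2 = 4886.01
alpha = 0.11*4886.01/(1+4886.01) + 44*4886.01/(4100+4886.01) + 2.75e-4*4886.01 + 0.003 = 25.381

25.381 dB/km


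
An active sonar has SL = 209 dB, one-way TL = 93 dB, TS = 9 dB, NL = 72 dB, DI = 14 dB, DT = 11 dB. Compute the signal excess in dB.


-37 dB


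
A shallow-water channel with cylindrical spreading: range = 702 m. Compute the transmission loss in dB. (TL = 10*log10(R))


TL = 10*log10(702) = 28.46

28.46 dB


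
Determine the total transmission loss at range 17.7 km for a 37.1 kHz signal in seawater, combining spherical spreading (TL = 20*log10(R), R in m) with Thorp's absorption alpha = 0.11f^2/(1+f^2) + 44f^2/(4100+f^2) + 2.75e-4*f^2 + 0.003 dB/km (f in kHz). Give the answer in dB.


289.4 dB


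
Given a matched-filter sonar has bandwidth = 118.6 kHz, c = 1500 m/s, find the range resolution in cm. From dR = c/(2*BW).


dR = c/(2*BW) = 1500 / (2 * 118.6e3) = 0.0063 m = 0.63 cm

0.63 cm


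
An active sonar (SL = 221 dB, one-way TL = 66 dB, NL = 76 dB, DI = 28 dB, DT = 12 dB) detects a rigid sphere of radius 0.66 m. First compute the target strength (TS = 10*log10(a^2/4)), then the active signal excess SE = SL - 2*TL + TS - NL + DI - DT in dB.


Step 1: TS = 10*log10(0.66^2/4) = -9.63 dB
Step 2: SE = SL - 2*TL + TS - NL + DI - DT = 221 - 2*66 + (-9.63) - 76 + 28 - 12 = 19.37

19.37 dB


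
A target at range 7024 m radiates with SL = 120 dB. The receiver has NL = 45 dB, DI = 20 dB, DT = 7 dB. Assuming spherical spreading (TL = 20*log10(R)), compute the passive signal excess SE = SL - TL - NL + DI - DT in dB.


11.07 dB


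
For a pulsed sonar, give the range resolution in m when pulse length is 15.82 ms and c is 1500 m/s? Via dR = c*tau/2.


11.865 m


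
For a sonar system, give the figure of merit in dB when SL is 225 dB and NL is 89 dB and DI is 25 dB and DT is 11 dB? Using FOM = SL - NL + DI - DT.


150 dB


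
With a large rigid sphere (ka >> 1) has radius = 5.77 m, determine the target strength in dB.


9.2 dB


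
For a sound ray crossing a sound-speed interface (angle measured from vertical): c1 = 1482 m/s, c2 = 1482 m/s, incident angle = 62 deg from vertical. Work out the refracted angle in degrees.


sin(theta2) = (c2/c1)*sin(theta1) = (1482/1482)*sin(62 deg) = 0.88295
theta2 = arcsin(0.88295) = 62.0

62.0 deg


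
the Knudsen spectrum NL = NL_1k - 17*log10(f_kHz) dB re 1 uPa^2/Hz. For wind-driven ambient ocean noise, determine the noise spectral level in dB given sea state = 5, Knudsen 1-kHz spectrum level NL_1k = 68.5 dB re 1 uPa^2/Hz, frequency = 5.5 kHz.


NL = NL_1k - 17*log10(f_kHz) = 68.5 - 17*log10(5.5) = 68.5 - (12.59) = 55.91

55.91 dB


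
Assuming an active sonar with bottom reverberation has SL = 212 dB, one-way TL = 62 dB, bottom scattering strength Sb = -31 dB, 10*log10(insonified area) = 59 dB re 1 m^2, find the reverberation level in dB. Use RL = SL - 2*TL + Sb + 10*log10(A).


116 dB


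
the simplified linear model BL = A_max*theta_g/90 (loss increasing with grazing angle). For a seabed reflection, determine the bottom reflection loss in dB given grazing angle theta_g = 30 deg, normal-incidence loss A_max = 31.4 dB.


10.47 dB


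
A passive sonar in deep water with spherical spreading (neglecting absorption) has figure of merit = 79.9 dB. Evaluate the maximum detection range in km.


9.89 km


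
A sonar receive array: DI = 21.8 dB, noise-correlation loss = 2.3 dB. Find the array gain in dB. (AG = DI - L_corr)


19.5 dB


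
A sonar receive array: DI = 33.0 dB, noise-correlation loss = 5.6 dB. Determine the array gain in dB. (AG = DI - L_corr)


AG = DI - L_corr = 33.0 - 5.6 = 27.4

27.4 dB


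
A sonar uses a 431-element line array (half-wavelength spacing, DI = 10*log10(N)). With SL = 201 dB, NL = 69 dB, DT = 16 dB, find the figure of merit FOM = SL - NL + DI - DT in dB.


Step 1: DI = 10*log10(431) = 26.34 dB
Step 2: FOM = SL - NL + DI - DT = 201 - 69 + 26.34 - 16 = 142.34

142.34 dB


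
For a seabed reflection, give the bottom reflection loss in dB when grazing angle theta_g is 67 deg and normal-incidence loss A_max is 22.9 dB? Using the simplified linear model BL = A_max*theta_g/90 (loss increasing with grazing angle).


BL = A_max * theta_g / 90 = 22.9 * 67 / 90 = 17.05

17.05 dB


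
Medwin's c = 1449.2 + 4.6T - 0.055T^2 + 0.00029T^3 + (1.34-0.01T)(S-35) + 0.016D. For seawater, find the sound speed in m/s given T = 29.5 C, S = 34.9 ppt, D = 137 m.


c = 1449.2 + 4.6*29.5 - 0.055*29.5^2 + 0.00029*29.5^3 + (1.34 - 0.01*29.5)*(34.9 - 35) + 0.016*137 = 1546.57

1546.57 m/s


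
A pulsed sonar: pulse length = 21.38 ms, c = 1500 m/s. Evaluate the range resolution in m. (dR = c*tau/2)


dR = c*tau/2 = 1500 * 21.38e-3 / 2 = 16.035

16.035 m


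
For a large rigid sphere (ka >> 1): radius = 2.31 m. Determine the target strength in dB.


TS = 10*log10(2.31^2 / 4) = 10*log10(1.334025) = 1.25

1.25 dB


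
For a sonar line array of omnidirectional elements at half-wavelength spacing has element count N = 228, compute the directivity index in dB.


DI = 10*log10(228) = 23.58

23.58 dB


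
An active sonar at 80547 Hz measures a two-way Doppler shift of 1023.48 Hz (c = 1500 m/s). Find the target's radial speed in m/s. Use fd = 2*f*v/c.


9.53 m/s


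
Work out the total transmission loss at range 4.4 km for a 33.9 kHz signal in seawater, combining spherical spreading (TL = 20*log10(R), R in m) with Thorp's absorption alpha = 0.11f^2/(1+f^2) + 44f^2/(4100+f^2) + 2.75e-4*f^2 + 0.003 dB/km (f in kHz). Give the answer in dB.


Step 1 (Thorp): alpha = 0.11*1149.21/(1+1149.21) + 44*1149.21/(4100+1149.21) + 2.75e-4*1149.21 + 0.003 = 10.0619 dB/km
Step 2: TL_spread = 20*log10(4400) = 72.87 dB
Step 3: TL_abs = alpha*R = 10.0619 * 4.4 = 44.27 dB
Step 4: TL_total = 72.87 + 44.27 = 117.14

117.14 dB


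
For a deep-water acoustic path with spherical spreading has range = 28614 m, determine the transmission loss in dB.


TL = 20*log10(28614) = 89.13

89.13 dB


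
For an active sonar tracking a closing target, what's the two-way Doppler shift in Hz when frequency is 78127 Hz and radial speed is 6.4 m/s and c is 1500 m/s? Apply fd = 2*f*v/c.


fd = 2*f*v/c = 2 * 78127 * 6.4 / 1500 = 666.68

666.68 Hz


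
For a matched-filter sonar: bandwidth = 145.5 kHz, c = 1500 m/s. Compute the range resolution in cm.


dR = c/(2*BW) = 1500 / (2 * 145.5e3) = 0.0052 m = 0.52 cm

0.52 cm


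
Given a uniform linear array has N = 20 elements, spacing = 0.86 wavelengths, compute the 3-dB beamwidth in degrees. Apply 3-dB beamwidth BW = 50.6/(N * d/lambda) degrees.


BW = 50.6 / (20 * 0.86) = 50.6 / 17.2 = 2.94

2.94 deg


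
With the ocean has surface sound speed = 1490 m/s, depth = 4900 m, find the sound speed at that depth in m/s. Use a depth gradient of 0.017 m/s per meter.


c = 1490 + 0.017 * 4900 = 1573.3

1573.3 m/s


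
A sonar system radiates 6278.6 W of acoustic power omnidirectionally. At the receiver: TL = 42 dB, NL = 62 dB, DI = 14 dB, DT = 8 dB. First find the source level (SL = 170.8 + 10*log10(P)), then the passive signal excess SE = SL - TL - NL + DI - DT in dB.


Step 1: SL = 170.8 + 10*log10(6278.6) = 208.78 dB
Step 2: SE = SL - TL - NL + DI - DT = 208.78 - 42 - 62 + 14 - 8 = 110.78

110.78 dB


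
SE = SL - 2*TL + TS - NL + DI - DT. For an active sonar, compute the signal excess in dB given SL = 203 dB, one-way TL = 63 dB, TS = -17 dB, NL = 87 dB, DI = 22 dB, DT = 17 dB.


SE = SL - 2*TL + TS - NL + DI - DT = 203 - 2*63 + (-17) - 87 + 22 - 17 = -22

-22 dB


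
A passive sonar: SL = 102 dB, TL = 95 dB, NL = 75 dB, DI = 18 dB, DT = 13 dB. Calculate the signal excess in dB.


SE = SL - TL - NL + DI - DT = 102 - 95 - 75 + 18 - 13 = -63

-63 dB


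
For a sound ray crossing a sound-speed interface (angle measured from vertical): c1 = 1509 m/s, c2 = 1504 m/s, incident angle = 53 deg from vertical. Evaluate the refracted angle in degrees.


52.75 deg


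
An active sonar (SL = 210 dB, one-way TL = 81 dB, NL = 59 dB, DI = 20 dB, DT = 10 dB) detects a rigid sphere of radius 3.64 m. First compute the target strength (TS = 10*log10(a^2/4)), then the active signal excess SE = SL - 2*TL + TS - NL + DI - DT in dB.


Step 1: TS = 10*log10(3.64^2/4) = 5.2 dB
Step 2: SE = SL - 2*TL + TS - NL + DI - DT = 210 - 2*81 + (5.2) - 59 + 20 - 10 = 4.2

4.2 dB


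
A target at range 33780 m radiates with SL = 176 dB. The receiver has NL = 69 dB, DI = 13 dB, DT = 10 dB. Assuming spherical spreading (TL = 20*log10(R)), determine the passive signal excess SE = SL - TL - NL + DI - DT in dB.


Step 1: TL = 20*log10(33780) = 90.57 dB
Step 2: SE = 176 - 90.57 - 69 + 13 - 10 = 19.43

19.43 dB


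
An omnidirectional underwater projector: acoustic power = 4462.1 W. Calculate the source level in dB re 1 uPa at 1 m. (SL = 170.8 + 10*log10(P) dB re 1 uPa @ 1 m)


207.3 dB


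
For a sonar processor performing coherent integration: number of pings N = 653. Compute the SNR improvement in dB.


Gain = 10*log10(653) = 28.15

28.15 dB


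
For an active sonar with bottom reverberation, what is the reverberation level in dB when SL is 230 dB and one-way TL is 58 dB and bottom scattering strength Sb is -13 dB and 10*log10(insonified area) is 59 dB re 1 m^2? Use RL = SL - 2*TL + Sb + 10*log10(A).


RL = SL - 2*TL + Sb + 10*log10(A) = 230 - 2*58 + (-13) + 59 = 160

160 dB


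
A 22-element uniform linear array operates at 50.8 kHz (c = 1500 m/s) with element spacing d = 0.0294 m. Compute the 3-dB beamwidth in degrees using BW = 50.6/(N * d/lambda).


Step 1: lambda = 1500/50800 = 0.02953 m
Step 2: d/lambda = 0.0294/0.02953 = 0.9956
Step 3: BW = 50.6/(N * d/lambda) = 50.6/(22 * 0.9956) = 2.31

2.31 deg


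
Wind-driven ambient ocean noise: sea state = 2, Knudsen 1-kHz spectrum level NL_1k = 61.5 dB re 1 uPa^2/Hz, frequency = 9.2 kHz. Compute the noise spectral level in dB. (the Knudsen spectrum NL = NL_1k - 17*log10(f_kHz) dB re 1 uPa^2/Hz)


45.12 dB


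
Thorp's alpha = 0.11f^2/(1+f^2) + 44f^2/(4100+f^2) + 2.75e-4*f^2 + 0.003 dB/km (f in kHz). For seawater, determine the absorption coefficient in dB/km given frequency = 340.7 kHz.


f^2 = 116076.49
alpha = 0.11*116076.49/(1+116076.49) + 44*116076.49/(4100+116076.49) + 2.75e-4*116076.49 + 0.003 = 74.533

74.533 dB/km


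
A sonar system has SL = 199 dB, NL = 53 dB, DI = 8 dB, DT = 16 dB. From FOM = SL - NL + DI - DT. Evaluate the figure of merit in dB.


138 dB


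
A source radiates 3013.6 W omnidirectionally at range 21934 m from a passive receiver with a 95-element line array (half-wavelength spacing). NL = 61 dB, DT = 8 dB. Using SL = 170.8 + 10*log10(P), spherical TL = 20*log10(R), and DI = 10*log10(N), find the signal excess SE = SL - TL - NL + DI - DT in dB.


Step 1: SL = 170.8 + 10*log10(3013.6) = 205.59 dB
Step 2: TL = 20*log10(21934) = 86.82 dB
Step 3: DI = 10*log10(95) = 19.78 dB
Step 4: SE = SL - TL - NL + DI - DT = 205.59 - 86.82 - 61 + 19.78 - 8 = 69.55

69.55 dB


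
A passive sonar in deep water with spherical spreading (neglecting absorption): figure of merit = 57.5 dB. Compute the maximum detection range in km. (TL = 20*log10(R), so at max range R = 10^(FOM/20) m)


At max range FOM = TL, so 20*log10(R) = 57.5
R = 10^(57.5/20) = 749.89 m = 0.75 km

0.75 km


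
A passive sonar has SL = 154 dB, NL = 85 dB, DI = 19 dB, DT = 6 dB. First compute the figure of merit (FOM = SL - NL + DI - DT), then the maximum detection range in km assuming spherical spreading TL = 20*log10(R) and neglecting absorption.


Step 1: FOM = SL - NL + DI - DT = 154 - 85 + 19 - 6 = 82 dB
Step 2: at max range FOM = TL = 20*log10(R), so R = 10^(82/20) = 12589.25 m = 12.59 km

12.59 km


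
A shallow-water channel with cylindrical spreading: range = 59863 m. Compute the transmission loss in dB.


TL = 10*log10(59863) = 47.77

47.77 dB


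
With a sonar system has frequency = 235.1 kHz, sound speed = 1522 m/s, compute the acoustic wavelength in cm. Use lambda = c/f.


lambda = c/f = 1522 / 235100 = 0.0065 m = 0.65 cm

0.65 cm


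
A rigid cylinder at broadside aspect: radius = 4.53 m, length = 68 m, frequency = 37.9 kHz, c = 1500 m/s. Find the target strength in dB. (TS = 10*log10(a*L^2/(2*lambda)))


lambda = 1500/37900 = 0.03958 m
TS = 10*log10(4.53*68^2/(2*0.03958)) = 54.23

54.23 dB


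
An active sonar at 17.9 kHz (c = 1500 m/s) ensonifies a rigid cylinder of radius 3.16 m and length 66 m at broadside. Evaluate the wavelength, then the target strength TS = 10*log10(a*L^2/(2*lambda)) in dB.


Step 1: lambda = c/f = 1500/17900 = 0.0838 m
Step 2: TS = 10*log10(a*L^2/(2*lambda)) = 10*log10(3.16*66^2/(2*0.0838)) = 49.15

49.15 dB


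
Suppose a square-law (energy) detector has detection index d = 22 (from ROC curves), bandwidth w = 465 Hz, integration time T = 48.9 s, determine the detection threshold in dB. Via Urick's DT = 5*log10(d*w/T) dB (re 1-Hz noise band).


11.6 dB


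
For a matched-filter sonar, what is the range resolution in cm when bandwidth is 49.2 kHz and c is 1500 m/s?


dR = c/(2*BW) = 1500 / (2 * 49.2e3) = 0.0152 m = 1.52 cm

1.52 cm


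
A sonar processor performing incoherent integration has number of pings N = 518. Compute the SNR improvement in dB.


Gain = 5*log10(518) = 13.57

13.57 dB


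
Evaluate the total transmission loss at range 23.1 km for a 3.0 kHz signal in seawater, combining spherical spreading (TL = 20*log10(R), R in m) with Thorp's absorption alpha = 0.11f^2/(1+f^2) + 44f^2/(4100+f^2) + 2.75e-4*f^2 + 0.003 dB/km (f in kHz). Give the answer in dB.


Step 1 (Thorp): alpha = 0.11*9.0/(1+9.0) + 44*9.0/(4100+9.0) + 2.75e-4*9.0 + 0.003 = 0.2008 dB/km
Step 2: TL_spread = 20*log10(23100) = 87.27 dB
Step 3: TL_abs = alpha*R = 0.2008 * 23.1 = 4.64 dB
Step 4: TL_total = 87.27 + 4.64 = 91.91

91.91 dB


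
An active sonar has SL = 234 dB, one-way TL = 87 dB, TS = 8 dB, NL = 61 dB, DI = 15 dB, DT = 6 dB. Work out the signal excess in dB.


SE = SL - 2*TL + TS - NL + DI - DT = 234 - 2*87 + (8) - 61 + 15 - 6 = 16

16 dB


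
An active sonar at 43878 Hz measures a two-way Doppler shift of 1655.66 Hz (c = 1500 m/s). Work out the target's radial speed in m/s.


From fd = 2*f*v/c, v = c*fd/(2*f) = 1500 * 1655.66 / (2*43878) = 28.3

28.3 m/s


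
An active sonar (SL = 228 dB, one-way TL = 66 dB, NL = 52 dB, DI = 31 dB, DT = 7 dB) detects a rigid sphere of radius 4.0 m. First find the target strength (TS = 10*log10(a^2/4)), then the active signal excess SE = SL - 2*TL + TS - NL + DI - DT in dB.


Step 1: TS = 10*log10(4.0^2/4) = 6.02 dB
Step 2: SE = SL - 2*TL + TS - NL + DI - DT = 228 - 2*66 + (6.02) - 52 + 31 - 7 = 74.02

74.02 dB


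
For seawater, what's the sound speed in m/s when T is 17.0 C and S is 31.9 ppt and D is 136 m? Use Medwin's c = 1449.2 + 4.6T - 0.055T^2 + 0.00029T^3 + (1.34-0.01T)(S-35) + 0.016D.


1511.48 m/s


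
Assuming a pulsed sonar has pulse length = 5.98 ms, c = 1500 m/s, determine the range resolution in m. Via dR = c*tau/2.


dR = c*tau/2 = 1500 * 5.98e-3 / 2 = 4.485

4.485 m


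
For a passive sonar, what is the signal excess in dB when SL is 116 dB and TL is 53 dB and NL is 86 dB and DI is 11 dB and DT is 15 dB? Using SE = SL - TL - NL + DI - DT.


SE = SL - TL - NL + DI - DT = 116 - 53 - 86 + 11 - 15 = -27

-27 dB


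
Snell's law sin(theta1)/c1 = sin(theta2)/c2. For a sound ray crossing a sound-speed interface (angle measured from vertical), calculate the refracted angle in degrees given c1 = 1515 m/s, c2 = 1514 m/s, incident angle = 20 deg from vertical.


19.99 deg


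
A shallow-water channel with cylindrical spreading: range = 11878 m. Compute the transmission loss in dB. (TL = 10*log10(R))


40.75 dB


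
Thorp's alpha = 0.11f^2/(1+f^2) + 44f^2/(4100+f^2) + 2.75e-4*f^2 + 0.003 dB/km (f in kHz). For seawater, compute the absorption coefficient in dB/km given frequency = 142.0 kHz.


f^2 = 20164.0
alpha = 0.11*20164.0/(1+20164.0) + 44*20164.0/(4100+20164.0) + 2.75e-4*20164.0 + 0.003 = 42.223

42.223 dB/km


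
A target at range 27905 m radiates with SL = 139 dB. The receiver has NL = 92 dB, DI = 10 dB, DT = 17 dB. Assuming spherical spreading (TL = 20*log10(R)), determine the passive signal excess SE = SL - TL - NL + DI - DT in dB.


Step 1: TL = 20*log10(27905) = 88.91 dB
Step 2: SE = 139 - 88.91 - 92 + 10 - 17 = -48.91

-48.91 dB


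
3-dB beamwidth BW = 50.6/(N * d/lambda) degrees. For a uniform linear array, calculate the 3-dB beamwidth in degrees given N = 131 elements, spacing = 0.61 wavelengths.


BW = 50.6 / (131 * 0.61) = 50.6 / 79.91 = 0.63

0.63 deg


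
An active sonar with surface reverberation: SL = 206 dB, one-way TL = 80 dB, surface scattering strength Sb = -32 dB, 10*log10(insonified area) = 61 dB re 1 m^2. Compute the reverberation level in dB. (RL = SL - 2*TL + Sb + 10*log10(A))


RL = SL - 2*TL + Sb + 10*log10(A) = 206 - 2*80 + (-32) + 61 = 75

75 dB


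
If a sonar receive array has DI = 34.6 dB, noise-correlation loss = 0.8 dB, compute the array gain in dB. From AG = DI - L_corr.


AG = DI - L_corr = 34.6 - 0.8 = 33.8

33.8 dB


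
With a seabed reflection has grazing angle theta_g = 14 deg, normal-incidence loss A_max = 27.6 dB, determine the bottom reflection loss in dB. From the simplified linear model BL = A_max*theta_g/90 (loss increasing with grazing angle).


BL = A_max * theta_g / 90 = 27.6 * 14 / 90 = 4.29

4.29 dB


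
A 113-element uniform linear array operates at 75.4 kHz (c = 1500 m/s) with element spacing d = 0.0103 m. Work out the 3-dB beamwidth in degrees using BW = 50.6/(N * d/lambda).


0.86 deg


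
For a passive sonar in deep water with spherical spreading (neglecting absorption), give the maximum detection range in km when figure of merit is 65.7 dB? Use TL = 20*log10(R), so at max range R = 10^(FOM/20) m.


At max range FOM = TL, so 20*log10(R) = 65.7
R = 10^(65.7/20) = 1927.52 m = 1.93 km

1.93 km


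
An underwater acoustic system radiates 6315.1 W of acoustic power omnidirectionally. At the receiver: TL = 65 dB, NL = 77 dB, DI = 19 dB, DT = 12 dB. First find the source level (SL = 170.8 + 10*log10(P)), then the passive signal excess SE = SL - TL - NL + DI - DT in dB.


Step 1: SL = 170.8 + 10*log10(6315.1) = 208.8 dB
Step 2: SE = SL - TL - NL + DI - DT = 208.8 - 65 - 77 + 19 - 12 = 73.8

73.8 dB


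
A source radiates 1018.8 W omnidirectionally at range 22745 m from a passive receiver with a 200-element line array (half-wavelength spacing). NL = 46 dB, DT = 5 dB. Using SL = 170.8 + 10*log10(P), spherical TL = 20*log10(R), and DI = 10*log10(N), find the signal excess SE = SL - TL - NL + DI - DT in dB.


Step 1: SL = 170.8 + 10*log10(1018.8) = 200.88 dB
Step 2: TL = 20*log10(22745) = 87.14 dB
Step 3: DI = 10*log10(200) = 23.01 dB
Step 4: SE = SL - TL - NL + DI - DT = 200.88 - 87.14 - 46 + 23.01 - 5 = 85.75

85.75 dB


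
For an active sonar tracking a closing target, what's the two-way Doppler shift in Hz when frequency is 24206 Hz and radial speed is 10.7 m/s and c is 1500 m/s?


345.34 Hz


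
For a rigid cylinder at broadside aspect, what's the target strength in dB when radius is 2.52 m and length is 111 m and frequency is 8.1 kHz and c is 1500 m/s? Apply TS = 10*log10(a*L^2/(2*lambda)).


lambda = 1500/8100 = 0.18519 m
TS = 10*log10(2.52*111^2/(2*0.18519)) = 49.23

49.23 dB


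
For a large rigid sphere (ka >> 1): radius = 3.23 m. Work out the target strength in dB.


TS = 10*log10(3.23^2 / 4) = 10*log10(2.608225) = 4.16

4.16 dB


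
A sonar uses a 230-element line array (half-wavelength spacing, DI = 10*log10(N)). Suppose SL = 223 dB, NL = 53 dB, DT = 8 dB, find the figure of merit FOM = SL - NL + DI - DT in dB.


185.62 dB


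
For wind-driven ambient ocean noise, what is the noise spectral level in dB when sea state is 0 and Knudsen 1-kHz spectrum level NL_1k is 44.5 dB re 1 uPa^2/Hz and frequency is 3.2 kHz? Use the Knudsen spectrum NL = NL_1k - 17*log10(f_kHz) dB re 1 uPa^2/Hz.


NL = NL_1k - 17*log10(f_kHz) = 44.5 - 17*log10(3.2) = 44.5 - (8.59) = 35.91

35.91 dB


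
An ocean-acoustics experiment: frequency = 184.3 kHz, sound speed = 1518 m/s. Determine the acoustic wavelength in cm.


0.82 cm


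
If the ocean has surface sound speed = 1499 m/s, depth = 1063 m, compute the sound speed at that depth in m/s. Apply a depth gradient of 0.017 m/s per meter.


1517.071 m/s


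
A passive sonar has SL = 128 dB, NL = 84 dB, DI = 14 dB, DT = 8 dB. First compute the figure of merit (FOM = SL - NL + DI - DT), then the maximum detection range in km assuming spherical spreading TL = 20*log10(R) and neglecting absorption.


Step 1: FOM = SL - NL + DI - DT = 128 - 84 + 14 - 8 = 50 dB
Step 2: at max range FOM = TL = 20*log10(R), so R = 10^(50/20) = 316.23 m = 0.32 km

0.32 km


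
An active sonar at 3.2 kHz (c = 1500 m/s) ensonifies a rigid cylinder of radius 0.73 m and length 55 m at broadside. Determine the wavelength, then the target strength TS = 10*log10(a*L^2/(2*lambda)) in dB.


Step 1: lambda = c/f = 1500/3200 = 0.46875 m
Step 2: TS = 10*log10(a*L^2/(2*lambda)) = 10*log10(0.73*55^2/(2*0.46875)) = 33.72

33.72 dB
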